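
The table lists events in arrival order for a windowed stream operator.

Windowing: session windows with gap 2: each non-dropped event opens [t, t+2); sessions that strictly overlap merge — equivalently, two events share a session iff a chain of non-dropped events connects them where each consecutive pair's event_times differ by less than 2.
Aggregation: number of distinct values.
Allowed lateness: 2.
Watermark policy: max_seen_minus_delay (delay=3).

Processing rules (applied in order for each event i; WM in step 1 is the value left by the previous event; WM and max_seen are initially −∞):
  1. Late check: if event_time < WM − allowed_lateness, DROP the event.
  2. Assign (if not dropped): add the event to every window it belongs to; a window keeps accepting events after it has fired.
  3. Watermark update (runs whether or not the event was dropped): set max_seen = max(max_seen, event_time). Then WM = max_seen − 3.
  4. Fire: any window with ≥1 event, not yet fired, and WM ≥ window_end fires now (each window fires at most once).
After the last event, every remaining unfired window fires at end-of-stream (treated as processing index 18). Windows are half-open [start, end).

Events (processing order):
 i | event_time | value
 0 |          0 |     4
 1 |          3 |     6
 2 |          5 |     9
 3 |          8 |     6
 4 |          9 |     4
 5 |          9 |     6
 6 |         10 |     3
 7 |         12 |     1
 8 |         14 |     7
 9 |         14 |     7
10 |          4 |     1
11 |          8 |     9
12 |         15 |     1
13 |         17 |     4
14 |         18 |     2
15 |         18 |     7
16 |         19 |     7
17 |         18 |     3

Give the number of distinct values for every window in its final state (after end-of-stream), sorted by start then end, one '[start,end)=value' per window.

[0,2)=1 [3,5)=1 [5,7)=1 [8,12)=3 [12,14)=1 [14,17)=2 [17,21)=4

i=0 t=0 v=4: → [0,2); WM=-3
i=1 t=3 v=6: → [3,5); WM=0
i=2 t=5 v=9: → [5,7); WM=2
i=3 t=8 v=6: → [8,10); WM=5
i=4 t=9 v=4: → [8,11); WM=6
i=5 t=9 v=6: → [8,11); WM=6
i=6 t=10 v=3: → [8,12); WM=7
i=7 t=12 v=1: → [12,14); WM=9
i=8 t=14 v=7: → [14,16); WM=11
i=9 t=14 v=7: → [14,16); WM=11
i=10 t=4 v=1: DROP (t<11-2); WM=11
i=11 t=8 v=9: DROP (t<11-2); WM=11
i=12 t=15 v=1: → [14,17); WM=12
i=13 t=17 v=4: → [17,19); WM=14
i=14 t=18 v=2: → [17,20); WM=15
i=15 t=18 v=7: → [17,20); WM=15
i=16 t=19 v=7: → [17,21); WM=16
i=17 t=18 v=3: → [17,21); WM=16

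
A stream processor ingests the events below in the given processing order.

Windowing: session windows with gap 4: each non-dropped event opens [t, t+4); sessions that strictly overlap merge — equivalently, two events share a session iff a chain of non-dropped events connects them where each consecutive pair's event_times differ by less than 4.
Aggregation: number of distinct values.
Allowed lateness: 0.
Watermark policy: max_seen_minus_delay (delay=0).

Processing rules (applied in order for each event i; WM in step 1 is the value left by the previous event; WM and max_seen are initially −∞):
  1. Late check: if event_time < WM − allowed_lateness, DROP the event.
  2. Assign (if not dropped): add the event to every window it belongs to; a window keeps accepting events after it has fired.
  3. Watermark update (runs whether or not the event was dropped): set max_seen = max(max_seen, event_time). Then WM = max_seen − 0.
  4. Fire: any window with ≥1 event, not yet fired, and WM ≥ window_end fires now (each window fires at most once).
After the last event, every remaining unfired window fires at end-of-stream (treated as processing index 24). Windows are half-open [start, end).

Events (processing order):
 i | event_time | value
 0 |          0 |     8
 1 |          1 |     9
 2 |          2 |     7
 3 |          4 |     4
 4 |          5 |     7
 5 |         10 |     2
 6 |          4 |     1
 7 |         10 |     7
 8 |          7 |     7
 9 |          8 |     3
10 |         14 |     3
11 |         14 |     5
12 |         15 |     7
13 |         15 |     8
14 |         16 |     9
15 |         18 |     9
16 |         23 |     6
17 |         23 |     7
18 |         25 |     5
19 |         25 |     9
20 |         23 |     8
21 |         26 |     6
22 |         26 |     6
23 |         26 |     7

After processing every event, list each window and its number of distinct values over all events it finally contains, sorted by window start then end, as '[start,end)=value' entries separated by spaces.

i=0 t=0 v=8: → [0,4); WM=0
i=1 t=1 v=9: → [0,5); WM=1
i=2 t=2 v=7: → [0,6); WM=2
i=3 t=4 v=4: → [0,8); WM=4
i=4 t=5 v=7: → [0,9); WM=5
i=5 t=10 v=2: → [10,14); WM=10
i=6 t=4 v=1: DROP (t<10-0); WM=10
i=7 t=10 v=7: → [10,14); WM=10
i=8 t=7 v=7: DROP (t<10-0); WM=10
i=9 t=8 v=3: DROP (t<10-0); WM=10
i=10 t=14 v=3: → [14,18); WM=14
i=11 t=14 v=5: → [14,18); WM=14
i=12 t=15 v=7: → [14,19); WM=15
i=13 t=15 v=8: → [14,19); WM=15
i=14 t=16 v=9: → [14,20); WM=16
i=15 t=18 v=9: → [14,22); WM=18
i=16 t=23 v=6: → [23,27); WM=23
i=17 t=23 v=7: → [23,27); WM=23
i=18 t=25 v=5: → [23,29); WM=25
i=19 t=25 v=9: → [23,29); WM=25
i=20 t=23 v=8: DROP (t<25-0); WM=25
i=21 t=26 v=6: → [23,30); WM=26
i=22 t=26 v=6: → [23,30); WM=26
i=23 t=26 v=7: → [23,30); WM=26

[0,9)=4 [10,14)=2 [14,22)=5 [23,30)=4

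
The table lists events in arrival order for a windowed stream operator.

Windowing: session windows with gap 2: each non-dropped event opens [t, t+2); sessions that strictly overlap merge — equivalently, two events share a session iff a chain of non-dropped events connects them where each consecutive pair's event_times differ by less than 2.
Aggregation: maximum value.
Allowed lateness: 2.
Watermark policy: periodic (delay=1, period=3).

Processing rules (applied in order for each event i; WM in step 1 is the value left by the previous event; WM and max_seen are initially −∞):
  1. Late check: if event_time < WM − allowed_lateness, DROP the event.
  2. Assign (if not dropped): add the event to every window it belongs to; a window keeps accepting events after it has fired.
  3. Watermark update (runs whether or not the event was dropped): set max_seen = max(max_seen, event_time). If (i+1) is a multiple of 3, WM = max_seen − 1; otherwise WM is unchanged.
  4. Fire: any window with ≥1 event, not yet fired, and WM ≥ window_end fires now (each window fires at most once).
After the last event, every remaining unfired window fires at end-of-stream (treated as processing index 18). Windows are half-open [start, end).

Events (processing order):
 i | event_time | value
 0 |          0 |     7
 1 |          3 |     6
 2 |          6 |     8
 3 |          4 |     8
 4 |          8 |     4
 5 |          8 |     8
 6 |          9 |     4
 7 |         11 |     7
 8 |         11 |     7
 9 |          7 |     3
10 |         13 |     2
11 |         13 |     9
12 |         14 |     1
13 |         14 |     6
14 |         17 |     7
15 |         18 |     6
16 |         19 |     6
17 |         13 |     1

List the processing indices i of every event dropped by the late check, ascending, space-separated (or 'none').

i=0 t=0 v=7: → [0,2); WM=−∞
i=1 t=3 v=6: → [3,5); WM=−∞
i=2 t=6 v=8: → [6,8); WM=5
i=3 t=4 v=8: → [3,6); WM=5
i=4 t=8 v=4: → [8,10); WM=5
i=5 t=8 v=8: → [8,10); WM=7
i=6 t=9 v=4: → [8,11); WM=7
i=7 t=11 v=7: → [11,13); WM=7
i=8 t=11 v=7: → [11,13); WM=10
i=9 t=7 v=3: DROP (t<10-2); WM=10
i=10 t=13 v=2: → [13,15); WM=10
i=11 t=13 v=9: → [13,15); WM=12
i=12 t=14 v=1: → [13,16); WM=12
i=13 t=14 v=6: → [13,16); WM=12
i=14 t=17 v=7: → [17,19); WM=16
i=15 t=18 v=6: → [17,20); WM=16
i=16 t=19 v=6: → [17,21); WM=16
i=17 t=13 v=1: DROP (t<16-2); WM=18

9 17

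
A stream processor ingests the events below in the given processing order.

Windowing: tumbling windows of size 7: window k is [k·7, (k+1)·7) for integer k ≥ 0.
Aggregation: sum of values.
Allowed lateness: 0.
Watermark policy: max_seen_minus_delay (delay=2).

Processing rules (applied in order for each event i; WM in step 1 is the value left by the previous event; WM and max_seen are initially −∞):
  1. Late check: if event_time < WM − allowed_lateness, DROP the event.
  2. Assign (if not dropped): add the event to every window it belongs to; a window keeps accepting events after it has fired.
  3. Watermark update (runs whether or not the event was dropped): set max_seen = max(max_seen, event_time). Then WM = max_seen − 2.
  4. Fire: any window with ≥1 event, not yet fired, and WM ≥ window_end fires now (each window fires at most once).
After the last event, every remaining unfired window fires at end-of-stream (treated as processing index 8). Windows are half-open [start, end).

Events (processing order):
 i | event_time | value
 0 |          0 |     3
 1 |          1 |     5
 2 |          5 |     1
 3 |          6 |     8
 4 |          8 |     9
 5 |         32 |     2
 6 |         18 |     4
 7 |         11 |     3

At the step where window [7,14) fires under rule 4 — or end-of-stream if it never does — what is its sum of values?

i=0 t=0 v=3: → [0,7); WM=-2
i=1 t=1 v=5: → [0,7); WM=-1
i=2 t=5 v=1: → [0,7); WM=3
i=3 t=6 v=8: → [0,7); WM=4
i=4 t=8 v=9: → [7,14); WM=6
i=5 t=32 v=2: → [28,35); WM=30; [0,7) fires=17 [7,14) fires=9
i=6 t=18 v=4: DROP (t<30-0); WM=30
i=7 t=11 v=3: DROP (t<30-0); WM=30

9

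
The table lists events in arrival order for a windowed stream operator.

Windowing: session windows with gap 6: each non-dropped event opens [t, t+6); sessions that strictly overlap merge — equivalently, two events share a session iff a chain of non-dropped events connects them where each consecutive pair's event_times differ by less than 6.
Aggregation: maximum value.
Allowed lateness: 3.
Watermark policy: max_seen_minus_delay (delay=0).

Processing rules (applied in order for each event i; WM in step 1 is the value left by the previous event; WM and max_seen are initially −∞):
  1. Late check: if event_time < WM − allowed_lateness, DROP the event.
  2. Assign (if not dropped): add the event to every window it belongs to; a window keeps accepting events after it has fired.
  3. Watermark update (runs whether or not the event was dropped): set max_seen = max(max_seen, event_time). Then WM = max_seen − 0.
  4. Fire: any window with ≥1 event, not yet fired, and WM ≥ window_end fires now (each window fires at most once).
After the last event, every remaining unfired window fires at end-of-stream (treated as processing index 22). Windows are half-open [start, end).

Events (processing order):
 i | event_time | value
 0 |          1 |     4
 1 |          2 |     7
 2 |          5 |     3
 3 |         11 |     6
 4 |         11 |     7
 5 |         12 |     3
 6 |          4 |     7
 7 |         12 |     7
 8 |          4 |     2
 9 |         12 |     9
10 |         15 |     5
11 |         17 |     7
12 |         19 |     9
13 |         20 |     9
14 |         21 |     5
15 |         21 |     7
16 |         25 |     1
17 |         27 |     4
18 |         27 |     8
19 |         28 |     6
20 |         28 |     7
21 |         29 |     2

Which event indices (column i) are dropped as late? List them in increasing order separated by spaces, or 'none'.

6 8

i=0 t=1 v=4: → [1,7); WM=1
i=1 t=2 v=7: → [1,8); WM=2
i=2 t=5 v=3: → [1,11); WM=5
i=3 t=11 v=6: → [11,17); WM=11
i=4 t=11 v=7: → [11,17); WM=11
i=5 t=12 v=3: → [11,18); WM=12
i=6 t=4 v=7: DROP (t<12-3); WM=12
i=7 t=12 v=7: → [11,18); WM=12
i=8 t=4 v=2: DROP (t<12-3); WM=12
i=9 t=12 v=9: → [11,18); WM=12
i=10 t=15 v=5: → [11,21); WM=15
i=11 t=17 v=7: → [11,23); WM=17
i=12 t=19 v=9: → [11,25); WM=19
i=13 t=20 v=9: → [11,26); WM=20
i=14 t=21 v=5: → [11,27); WM=21
i=15 t=21 v=7: → [11,27); WM=21
i=16 t=25 v=1: → [11,31); WM=25
i=17 t=27 v=4: → [11,33); WM=27
i=18 t=27 v=8: → [11,33); WM=27
i=19 t=28 v=6: → [11,34); WM=28
i=20 t=28 v=7: → [11,34); WM=28
i=21 t=29 v=2: → [11,35); WM=29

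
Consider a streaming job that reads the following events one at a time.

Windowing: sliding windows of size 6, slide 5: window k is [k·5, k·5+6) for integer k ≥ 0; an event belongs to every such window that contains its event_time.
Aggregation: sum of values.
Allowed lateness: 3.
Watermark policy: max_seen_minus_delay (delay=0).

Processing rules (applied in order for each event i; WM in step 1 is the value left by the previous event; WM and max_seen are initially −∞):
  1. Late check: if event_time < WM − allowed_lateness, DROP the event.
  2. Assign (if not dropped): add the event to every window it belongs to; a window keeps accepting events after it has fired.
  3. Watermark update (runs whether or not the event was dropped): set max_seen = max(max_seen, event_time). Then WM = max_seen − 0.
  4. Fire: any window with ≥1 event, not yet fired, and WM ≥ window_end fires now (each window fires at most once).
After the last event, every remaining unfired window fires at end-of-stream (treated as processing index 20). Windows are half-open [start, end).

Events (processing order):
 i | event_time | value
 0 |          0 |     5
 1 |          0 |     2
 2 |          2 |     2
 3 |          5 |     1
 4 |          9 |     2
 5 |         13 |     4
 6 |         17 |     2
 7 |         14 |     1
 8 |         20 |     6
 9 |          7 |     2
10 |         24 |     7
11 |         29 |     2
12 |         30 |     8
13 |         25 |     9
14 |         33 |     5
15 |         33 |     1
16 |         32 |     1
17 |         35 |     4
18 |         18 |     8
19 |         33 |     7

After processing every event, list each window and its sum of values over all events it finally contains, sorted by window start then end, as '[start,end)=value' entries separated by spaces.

[0,6)=10 [5,11)=3 [10,16)=5 [15,21)=8 [20,26)=13 [25,31)=10 [30,36)=26 [35,41)=4

i=0 t=0 v=5: → [0,6); WM=0
i=1 t=0 v=2: → [0,6); WM=0
i=2 t=2 v=2: → [0,6); WM=2
i=3 t=5 v=1: → [5,11),[0,6); WM=5
i=4 t=9 v=2: → [5,11); WM=9; [0,6) fires=10
i=5 t=13 v=4: → [10,16); WM=13; [5,11) fires=3
i=6 t=17 v=2: → [15,21); WM=17; [10,16) fires=4
i=7 t=14 v=1: → [10,16); WM=17
i=8 t=20 v=6: → [20,26),[15,21); WM=20
i=9 t=7 v=2: DROP (t<20-3); WM=20
i=10 t=24 v=7: → [20,26); WM=24; [15,21) fires=8
i=11 t=29 v=2: → [25,31); WM=29; [20,26) fires=13
i=12 t=30 v=8: → [30,36),[25,31); WM=30
i=13 t=25 v=9: DROP (t<30-3); WM=30
i=14 t=33 v=5: → [30,36); WM=33; [25,31) fires=10
i=15 t=33 v=1: → [30,36); WM=33
i=16 t=32 v=1: → [30,36); WM=33
i=17 t=35 v=4: → [35,41),[30,36); WM=35
i=18 t=18 v=8: DROP (t<35-3); WM=35
i=19 t=33 v=7: → [30,36); WM=35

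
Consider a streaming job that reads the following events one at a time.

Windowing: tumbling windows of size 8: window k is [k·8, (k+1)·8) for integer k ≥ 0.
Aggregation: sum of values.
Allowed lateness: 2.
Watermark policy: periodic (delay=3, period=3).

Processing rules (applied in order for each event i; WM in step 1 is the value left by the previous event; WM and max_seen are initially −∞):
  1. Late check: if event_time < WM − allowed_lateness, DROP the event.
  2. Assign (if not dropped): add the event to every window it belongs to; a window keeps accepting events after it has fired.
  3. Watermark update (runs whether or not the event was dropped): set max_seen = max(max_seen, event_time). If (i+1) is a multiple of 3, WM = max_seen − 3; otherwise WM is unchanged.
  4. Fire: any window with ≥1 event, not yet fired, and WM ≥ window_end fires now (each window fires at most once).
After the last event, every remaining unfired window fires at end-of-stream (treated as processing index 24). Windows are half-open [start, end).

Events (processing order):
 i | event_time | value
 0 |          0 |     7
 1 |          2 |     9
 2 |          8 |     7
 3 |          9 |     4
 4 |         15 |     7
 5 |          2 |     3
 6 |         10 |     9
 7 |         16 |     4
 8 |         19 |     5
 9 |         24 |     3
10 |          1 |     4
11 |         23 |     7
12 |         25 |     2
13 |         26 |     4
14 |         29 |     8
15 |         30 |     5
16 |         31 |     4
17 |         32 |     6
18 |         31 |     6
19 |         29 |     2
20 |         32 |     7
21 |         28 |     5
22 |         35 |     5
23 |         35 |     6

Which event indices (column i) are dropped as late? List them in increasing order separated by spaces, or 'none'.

i=0 t=0 v=7: → [0,8); WM=−∞
i=1 t=2 v=9: → [0,8); WM=−∞
i=2 t=8 v=7: → [8,16); WM=5
i=3 t=9 v=4: → [8,16); WM=5
i=4 t=15 v=7: → [8,16); WM=5
i=5 t=2 v=3: DROP (t<5-2); WM=12; [0,8) fires=16
i=6 t=10 v=9: → [8,16); WM=12
i=7 t=16 v=4: → [16,24); WM=12
i=8 t=19 v=5: → [16,24); WM=16; [8,16) fires=27
i=9 t=24 v=3: → [24,32); WM=16
i=10 t=1 v=4: DROP (t<16-2); WM=16
i=11 t=23 v=7: → [16,24); WM=21
i=12 t=25 v=2: → [24,32); WM=21
i=13 t=26 v=4: → [24,32); WM=21
i=14 t=29 v=8: → [24,32); WM=26; [16,24) fires=16
i=15 t=30 v=5: → [24,32); WM=26
i=16 t=31 v=4: → [24,32); WM=26
i=17 t=32 v=6: → [32,40); WM=29
i=18 t=31 v=6: → [24,32); WM=29
i=19 t=29 v=2: → [24,32); WM=29
i=20 t=32 v=7: → [32,40); WM=29
i=21 t=28 v=5: → [24,32); WM=29
i=22 t=35 v=5: → [32,40); WM=29
i=23 t=35 v=6: → [32,40); WM=32; [24,32) fires=39

5 10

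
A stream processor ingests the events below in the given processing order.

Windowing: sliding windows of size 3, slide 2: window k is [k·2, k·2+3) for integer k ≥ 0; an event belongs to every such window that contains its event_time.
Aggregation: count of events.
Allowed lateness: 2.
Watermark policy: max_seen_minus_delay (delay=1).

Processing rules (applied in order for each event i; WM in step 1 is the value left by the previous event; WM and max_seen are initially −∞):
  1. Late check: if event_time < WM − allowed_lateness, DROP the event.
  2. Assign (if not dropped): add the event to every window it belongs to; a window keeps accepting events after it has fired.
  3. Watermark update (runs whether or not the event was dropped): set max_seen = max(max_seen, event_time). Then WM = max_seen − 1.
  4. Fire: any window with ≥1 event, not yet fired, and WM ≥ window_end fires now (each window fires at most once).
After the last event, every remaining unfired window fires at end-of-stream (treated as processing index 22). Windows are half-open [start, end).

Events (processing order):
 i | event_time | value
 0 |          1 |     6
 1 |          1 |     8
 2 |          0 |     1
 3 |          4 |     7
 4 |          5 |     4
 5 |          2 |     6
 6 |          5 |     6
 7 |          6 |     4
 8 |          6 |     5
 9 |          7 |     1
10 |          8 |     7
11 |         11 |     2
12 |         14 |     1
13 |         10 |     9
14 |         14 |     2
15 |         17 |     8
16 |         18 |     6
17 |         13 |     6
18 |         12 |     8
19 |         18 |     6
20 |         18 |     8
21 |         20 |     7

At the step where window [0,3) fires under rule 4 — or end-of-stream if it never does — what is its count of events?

3

i=0 t=1 v=6: → [0,3); WM=0
i=1 t=1 v=8: → [0,3); WM=0
i=2 t=0 v=1: → [0,3); WM=0
i=3 t=4 v=7: → [4,7),[2,5); WM=3; [0,3) fires=3
i=4 t=5 v=4: → [4,7); WM=4
i=5 t=2 v=6: → [2,5),[0,3); WM=4
i=6 t=5 v=6: → [4,7); WM=4
i=7 t=6 v=4: → [6,9),[4,7); WM=5; [2,5) fires=2
i=8 t=6 v=5: → [6,9),[4,7); WM=5
i=9 t=7 v=1: → [6,9); WM=6
i=10 t=8 v=7: → [8,11),[6,9); WM=7; [4,7) fires=5
i=11 t=11 v=2: → [10,13); WM=10; [6,9) fires=4
i=12 t=14 v=1: → [14,17),[12,15); WM=13; [8,11) fires=1 [10,13) fires=1
i=13 t=10 v=9: DROP (t<13-2); WM=13
i=14 t=14 v=2: → [14,17),[12,15); WM=13
i=15 t=17 v=8: → [16,19); WM=16; [12,15) fires=2
i=16 t=18 v=6: → [18,21),[16,19); WM=17; [14,17) fires=2
i=17 t=13 v=6: DROP (t<17-2); WM=17
i=18 t=12 v=8: DROP (t<17-2); WM=17
i=19 t=18 v=6: → [18,21),[16,19); WM=17
i=20 t=18 v=8: → [18,21),[16,19); WM=17
i=21 t=20 v=7: → [20,23),[18,21); WM=19; [16,19) fires=4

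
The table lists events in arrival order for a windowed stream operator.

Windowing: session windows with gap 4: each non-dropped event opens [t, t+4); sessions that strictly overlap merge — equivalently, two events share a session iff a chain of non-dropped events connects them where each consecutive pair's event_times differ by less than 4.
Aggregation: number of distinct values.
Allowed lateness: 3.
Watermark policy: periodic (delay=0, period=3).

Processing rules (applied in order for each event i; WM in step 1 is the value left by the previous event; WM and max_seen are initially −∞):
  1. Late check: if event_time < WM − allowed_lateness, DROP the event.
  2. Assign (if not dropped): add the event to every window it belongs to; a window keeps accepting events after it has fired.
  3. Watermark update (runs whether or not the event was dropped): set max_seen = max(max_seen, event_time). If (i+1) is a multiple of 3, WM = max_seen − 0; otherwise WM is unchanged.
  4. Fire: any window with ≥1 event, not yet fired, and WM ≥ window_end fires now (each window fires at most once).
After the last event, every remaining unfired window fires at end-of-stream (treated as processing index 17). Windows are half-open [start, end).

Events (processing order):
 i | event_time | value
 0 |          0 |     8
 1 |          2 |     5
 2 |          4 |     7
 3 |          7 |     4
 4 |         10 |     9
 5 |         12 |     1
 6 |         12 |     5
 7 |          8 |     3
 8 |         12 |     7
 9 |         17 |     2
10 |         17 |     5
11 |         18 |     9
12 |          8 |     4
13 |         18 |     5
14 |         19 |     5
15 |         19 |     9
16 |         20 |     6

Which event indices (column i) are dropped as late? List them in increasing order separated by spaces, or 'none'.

7 12

i=0 t=0 v=8: → [0,4); WM=−∞
i=1 t=2 v=5: → [0,6); WM=−∞
i=2 t=4 v=7: → [0,8); WM=4
i=3 t=7 v=4: → [0,11); WM=4
i=4 t=10 v=9: → [0,14); WM=4
i=5 t=12 v=1: → [0,16); WM=12
i=6 t=12 v=5: → [0,16); WM=12
i=7 t=8 v=3: DROP (t<12-3); WM=12
i=8 t=12 v=7: → [0,16); WM=12
i=9 t=17 v=2: → [17,21); WM=12
i=10 t=17 v=5: → [17,21); WM=12
i=11 t=18 v=9: → [17,22); WM=18
i=12 t=8 v=4: DROP (t<18-3); WM=18
i=13 t=18 v=5: → [17,22); WM=18
i=14 t=19 v=5: → [17,23); WM=19
i=15 t=19 v=9: → [17,23); WM=19
i=16 t=20 v=6: → [17,24); WM=19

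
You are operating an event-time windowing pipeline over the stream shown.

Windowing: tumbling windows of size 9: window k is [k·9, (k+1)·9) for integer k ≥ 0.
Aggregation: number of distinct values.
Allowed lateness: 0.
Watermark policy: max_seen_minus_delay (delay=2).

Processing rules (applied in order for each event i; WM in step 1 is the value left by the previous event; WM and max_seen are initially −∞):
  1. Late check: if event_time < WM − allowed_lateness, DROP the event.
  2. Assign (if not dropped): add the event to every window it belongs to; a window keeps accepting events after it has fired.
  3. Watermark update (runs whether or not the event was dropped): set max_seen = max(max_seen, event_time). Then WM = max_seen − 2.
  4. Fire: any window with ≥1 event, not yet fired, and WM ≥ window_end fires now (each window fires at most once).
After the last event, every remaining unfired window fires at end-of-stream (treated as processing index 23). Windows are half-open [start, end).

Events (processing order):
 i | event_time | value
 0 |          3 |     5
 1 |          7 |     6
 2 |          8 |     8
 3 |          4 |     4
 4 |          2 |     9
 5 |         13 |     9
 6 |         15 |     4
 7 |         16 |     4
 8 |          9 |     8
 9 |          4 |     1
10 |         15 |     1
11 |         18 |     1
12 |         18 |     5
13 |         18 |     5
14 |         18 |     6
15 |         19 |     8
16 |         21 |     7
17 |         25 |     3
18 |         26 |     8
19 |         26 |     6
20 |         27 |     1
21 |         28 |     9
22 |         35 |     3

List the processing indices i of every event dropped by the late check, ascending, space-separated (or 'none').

3 4 8 9

i=0 t=3 v=5: → [0,9); WM=1
i=1 t=7 v=6: → [0,9); WM=5
i=2 t=8 v=8: → [0,9); WM=6
i=3 t=4 v=4: DROP (t<6-0); WM=6
i=4 t=2 v=9: DROP (t<6-0); WM=6
i=5 t=13 v=9: → [9,18); WM=11; [0,9) fires=3
i=6 t=15 v=4: → [9,18); WM=13
i=7 t=16 v=4: → [9,18); WM=14
i=8 t=9 v=8: DROP (t<14-0); WM=14
i=9 t=4 v=1: DROP (t<14-0); WM=14
i=10 t=15 v=1: → [9,18); WM=14
i=11 t=18 v=1: → [18,27); WM=16
i=12 t=18 v=5: → [18,27); WM=16
i=13 t=18 v=5: → [18,27); WM=16
i=14 t=18 v=6: → [18,27); WM=16
i=15 t=19 v=8: → [18,27); WM=17
i=16 t=21 v=7: → [18,27); WM=19; [9,18) fires=3
i=17 t=25 v=3: → [18,27); WM=23
i=18 t=26 v=8: → [18,27); WM=24
i=19 t=26 v=6: → [18,27); WM=24
i=20 t=27 v=1: → [27,36); WM=25
i=21 t=28 v=9: → [27,36); WM=26
i=22 t=35 v=3: → [27,36); WM=33; [18,27) fires=6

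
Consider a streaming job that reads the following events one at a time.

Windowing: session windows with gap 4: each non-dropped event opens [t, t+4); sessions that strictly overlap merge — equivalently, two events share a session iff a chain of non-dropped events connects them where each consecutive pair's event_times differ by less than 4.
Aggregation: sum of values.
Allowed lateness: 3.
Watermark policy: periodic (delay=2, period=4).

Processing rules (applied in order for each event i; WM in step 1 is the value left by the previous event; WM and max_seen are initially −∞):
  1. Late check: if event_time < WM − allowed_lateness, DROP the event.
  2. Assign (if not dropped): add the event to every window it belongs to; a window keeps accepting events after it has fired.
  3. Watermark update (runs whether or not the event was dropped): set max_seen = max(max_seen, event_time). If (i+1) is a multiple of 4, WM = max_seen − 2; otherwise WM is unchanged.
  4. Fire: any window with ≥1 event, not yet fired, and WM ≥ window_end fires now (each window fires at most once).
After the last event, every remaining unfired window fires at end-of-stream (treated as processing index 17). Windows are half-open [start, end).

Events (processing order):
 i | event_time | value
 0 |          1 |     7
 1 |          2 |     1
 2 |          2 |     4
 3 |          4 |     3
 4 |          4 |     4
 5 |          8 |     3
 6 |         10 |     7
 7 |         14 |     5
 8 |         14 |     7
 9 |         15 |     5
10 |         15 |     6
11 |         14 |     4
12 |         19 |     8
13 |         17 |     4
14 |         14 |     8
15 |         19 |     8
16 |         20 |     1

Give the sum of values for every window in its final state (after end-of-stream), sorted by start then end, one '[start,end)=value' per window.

i=0 t=1 v=7: → [1,5); WM=−∞
i=1 t=2 v=1: → [1,6); WM=−∞
i=2 t=2 v=4: → [1,6); WM=−∞
i=3 t=4 v=3: → [1,8); WM=2
i=4 t=4 v=4: → [1,8); WM=2
i=5 t=8 v=3: → [8,12); WM=2
i=6 t=10 v=7: → [8,14); WM=2
i=7 t=14 v=5: → [14,18); WM=12
i=8 t=14 v=7: → [14,18); WM=12
i=9 t=15 v=5: → [14,19); WM=12
i=10 t=15 v=6: → [14,19); WM=12
i=11 t=14 v=4: → [14,19); WM=13
i=12 t=19 v=8: → [19,23); WM=13
i=13 t=17 v=4: → [14,23); WM=13
i=14 t=14 v=8: → [14,23); WM=13
i=15 t=19 v=8: → [14,23); WM=17
i=16 t=20 v=1: → [14,24); WM=17

[1,8)=19 [8,14)=10 [14,24)=56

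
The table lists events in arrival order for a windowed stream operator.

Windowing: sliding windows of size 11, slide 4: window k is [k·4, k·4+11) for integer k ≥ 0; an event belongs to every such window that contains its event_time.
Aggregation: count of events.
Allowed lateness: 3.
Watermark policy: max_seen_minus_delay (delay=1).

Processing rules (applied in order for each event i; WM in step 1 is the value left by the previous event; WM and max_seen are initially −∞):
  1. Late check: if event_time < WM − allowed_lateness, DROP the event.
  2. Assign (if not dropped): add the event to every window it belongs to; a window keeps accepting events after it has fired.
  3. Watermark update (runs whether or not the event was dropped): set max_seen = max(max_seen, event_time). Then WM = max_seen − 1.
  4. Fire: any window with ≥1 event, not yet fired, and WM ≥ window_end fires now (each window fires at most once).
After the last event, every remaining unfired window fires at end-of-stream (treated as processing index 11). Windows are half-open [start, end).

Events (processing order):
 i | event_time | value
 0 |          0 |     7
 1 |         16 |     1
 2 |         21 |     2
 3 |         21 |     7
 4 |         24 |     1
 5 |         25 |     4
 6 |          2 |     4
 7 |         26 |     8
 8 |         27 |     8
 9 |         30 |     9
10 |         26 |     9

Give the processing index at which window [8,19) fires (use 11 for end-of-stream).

i=0 t=0 v=7: → [0,11); WM=-1
i=1 t=16 v=1: → [16,27),[12,23),[8,19); WM=15; [0,11) fires=1
i=2 t=21 v=2: → [20,31),[16,27),[12,23); WM=20; [8,19) fires=1
i=3 t=21 v=7: → [20,31),[16,27),[12,23); WM=20
i=4 t=24 v=1: → [24,35),[20,31),[16,27); WM=23; [12,23) fires=3
i=5 t=25 v=4: → [24,35),[20,31),[16,27); WM=24
i=6 t=2 v=4: DROP (t<24-3); WM=24
i=7 t=26 v=8: → [24,35),[20,31),[16,27); WM=25
i=8 t=27 v=8: → [24,35),[20,31); WM=26
i=9 t=30 v=9: → [28,39),[24,35),[20,31); WM=29; [16,27) fires=6
i=10 t=26 v=9: → [24,35),[20,31),[16,27); WM=29

2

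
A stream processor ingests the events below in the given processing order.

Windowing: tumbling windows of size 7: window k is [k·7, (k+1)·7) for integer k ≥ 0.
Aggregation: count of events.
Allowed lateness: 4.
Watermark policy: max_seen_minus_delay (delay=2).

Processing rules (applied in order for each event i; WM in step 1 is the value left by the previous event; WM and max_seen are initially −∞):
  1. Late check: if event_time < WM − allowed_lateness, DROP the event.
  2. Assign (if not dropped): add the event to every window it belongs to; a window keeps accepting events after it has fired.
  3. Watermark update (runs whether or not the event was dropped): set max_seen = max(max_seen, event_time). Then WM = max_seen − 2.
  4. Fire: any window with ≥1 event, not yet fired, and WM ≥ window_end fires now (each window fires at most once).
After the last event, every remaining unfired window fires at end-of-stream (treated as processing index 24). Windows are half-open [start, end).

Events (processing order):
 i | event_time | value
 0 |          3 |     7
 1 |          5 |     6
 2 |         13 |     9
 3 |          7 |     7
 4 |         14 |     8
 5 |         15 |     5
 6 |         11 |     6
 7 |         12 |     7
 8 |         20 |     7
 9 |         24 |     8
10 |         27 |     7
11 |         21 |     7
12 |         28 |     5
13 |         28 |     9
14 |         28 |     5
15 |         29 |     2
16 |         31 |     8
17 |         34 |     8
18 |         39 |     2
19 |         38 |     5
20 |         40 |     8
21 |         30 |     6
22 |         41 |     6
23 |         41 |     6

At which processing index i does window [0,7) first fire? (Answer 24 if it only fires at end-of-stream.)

i=0 t=3 v=7: → [0,7); WM=1
i=1 t=5 v=6: → [0,7); WM=3
i=2 t=13 v=9: → [7,14); WM=11; [0,7) fires=2
i=3 t=7 v=7: → [7,14); WM=11
i=4 t=14 v=8: → [14,21); WM=12
i=5 t=15 v=5: → [14,21); WM=13
i=6 t=11 v=6: → [7,14); WM=13
i=7 t=12 v=7: → [7,14); WM=13
i=8 t=20 v=7: → [14,21); WM=18; [7,14) fires=4
i=9 t=24 v=8: → [21,28); WM=22; [14,21) fires=3
i=10 t=27 v=7: → [21,28); WM=25
i=11 t=21 v=7: → [21,28); WM=25
i=12 t=28 v=5: → [28,35); WM=26
i=13 t=28 v=9: → [28,35); WM=26
i=14 t=28 v=5: → [28,35); WM=26
i=15 t=29 v=2: → [28,35); WM=27
i=16 t=31 v=8: → [28,35); WM=29; [21,28) fires=3
i=17 t=34 v=8: → [28,35); WM=32
i=18 t=39 v=2: → [35,42); WM=37; [28,35) fires=6
i=19 t=38 v=5: → [35,42); WM=37
i=20 t=40 v=8: → [35,42); WM=38
i=21 t=30 v=6: DROP (t<38-4); WM=38
i=22 t=41 v=6: → [35,42); WM=39
i=23 t=41 v=6: → [35,42); WM=39

2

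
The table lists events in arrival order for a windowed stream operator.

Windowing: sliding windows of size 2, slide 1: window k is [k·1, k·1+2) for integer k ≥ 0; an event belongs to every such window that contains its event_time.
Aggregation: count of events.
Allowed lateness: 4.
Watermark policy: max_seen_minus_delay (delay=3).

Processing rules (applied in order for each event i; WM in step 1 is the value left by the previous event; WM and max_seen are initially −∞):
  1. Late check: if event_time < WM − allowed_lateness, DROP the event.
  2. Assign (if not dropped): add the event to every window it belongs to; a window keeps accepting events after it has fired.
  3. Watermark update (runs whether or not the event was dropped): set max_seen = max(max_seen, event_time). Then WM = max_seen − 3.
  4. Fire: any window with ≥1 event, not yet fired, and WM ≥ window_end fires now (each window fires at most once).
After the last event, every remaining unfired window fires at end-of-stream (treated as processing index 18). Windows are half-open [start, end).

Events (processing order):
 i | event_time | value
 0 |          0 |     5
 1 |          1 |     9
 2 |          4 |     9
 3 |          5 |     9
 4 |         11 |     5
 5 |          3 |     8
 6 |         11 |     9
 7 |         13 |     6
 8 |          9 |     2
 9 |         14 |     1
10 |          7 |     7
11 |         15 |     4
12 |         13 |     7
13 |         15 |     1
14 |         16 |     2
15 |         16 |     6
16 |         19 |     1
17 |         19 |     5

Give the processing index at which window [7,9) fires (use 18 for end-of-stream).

10

i=0 t=0 v=5: → [0,2); WM=-3
i=1 t=1 v=9: → [1,3),[0,2); WM=-2
i=2 t=4 v=9: → [4,6),[3,5); WM=1
i=3 t=5 v=9: → [5,7),[4,6); WM=2; [0,2) fires=2
i=4 t=11 v=5: → [11,13),[10,12); WM=8; [1,3) fires=1 [3,5) fires=1 [4,6) fires=2 [5,7) fires=1
i=5 t=3 v=8: DROP (t<8-4); WM=8
i=6 t=11 v=9: → [11,13),[10,12); WM=8
i=7 t=13 v=6: → [13,15),[12,14); WM=10
i=8 t=9 v=2: → [9,11),[8,10); WM=10; [8,10) fires=1
i=9 t=14 v=1: → [14,16),[13,15); WM=11; [9,11) fires=1
i=10 t=7 v=7: → [7,9),[6,8); WM=11; [6,8) fires=1 [7,9) fires=1
i=11 t=15 v=4: → [15,17),[14,16); WM=12; [10,12) fires=2
i=12 t=13 v=7: → [13,15),[12,14); WM=12
i=13 t=15 v=1: → [15,17),[14,16); WM=12
i=14 t=16 v=2: → [16,18),[15,17); WM=13; [11,13) fires=2
i=15 t=16 v=6: → [16,18),[15,17); WM=13
i=16 t=19 v=1: → [19,21),[18,20); WM=16; [12,14) fires=2 [13,15) fires=3 [14,16) fires=3
i=17 t=19 v=5: → [19,21),[18,20); WM=16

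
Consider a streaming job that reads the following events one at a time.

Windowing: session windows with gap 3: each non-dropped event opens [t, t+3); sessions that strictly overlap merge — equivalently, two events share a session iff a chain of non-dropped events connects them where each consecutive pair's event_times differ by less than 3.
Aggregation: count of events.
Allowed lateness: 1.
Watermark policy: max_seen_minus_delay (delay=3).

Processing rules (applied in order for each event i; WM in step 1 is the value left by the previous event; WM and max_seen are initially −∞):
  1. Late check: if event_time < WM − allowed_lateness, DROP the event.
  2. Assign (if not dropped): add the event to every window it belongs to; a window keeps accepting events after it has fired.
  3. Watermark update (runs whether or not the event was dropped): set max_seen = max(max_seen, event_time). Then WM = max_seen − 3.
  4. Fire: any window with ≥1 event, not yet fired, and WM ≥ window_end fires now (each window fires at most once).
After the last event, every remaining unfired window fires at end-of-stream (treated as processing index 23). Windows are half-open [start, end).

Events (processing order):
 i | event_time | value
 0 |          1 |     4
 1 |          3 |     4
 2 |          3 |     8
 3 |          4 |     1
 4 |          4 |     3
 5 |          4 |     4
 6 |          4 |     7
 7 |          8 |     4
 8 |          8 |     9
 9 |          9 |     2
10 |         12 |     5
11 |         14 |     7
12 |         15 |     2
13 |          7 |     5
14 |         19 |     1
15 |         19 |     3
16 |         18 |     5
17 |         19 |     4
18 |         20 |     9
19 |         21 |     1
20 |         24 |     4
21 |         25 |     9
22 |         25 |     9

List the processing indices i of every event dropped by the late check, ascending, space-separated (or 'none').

i=0 t=1 v=4: → [1,4); WM=-2
i=1 t=3 v=4: → [1,6); WM=0
i=2 t=3 v=8: → [1,6); WM=0
i=3 t=4 v=1: → [1,7); WM=1
i=4 t=4 v=3: → [1,7); WM=1
i=5 t=4 v=4: → [1,7); WM=1
i=6 t=4 v=7: → [1,7); WM=1
i=7 t=8 v=4: → [8,11); WM=5
i=8 t=8 v=9: → [8,11); WM=5
i=9 t=9 v=2: → [8,12); WM=6
i=10 t=12 v=5: → [12,15); WM=9
i=11 t=14 v=7: → [12,17); WM=11
i=12 t=15 v=2: → [12,18); WM=12
i=13 t=7 v=5: DROP (t<12-1); WM=12
i=14 t=19 v=1: → [19,22); WM=16
i=15 t=19 v=3: → [19,22); WM=16
i=16 t=18 v=5: → [18,22); WM=16
i=17 t=19 v=4: → [18,22); WM=16
i=18 t=20 v=9: → [18,23); WM=17
i=19 t=21 v=1: → [18,24); WM=18
i=20 t=24 v=4: → [24,27); WM=21
i=21 t=25 v=9: → [24,28); WM=22
i=22 t=25 v=9: → [24,28); WM=22

13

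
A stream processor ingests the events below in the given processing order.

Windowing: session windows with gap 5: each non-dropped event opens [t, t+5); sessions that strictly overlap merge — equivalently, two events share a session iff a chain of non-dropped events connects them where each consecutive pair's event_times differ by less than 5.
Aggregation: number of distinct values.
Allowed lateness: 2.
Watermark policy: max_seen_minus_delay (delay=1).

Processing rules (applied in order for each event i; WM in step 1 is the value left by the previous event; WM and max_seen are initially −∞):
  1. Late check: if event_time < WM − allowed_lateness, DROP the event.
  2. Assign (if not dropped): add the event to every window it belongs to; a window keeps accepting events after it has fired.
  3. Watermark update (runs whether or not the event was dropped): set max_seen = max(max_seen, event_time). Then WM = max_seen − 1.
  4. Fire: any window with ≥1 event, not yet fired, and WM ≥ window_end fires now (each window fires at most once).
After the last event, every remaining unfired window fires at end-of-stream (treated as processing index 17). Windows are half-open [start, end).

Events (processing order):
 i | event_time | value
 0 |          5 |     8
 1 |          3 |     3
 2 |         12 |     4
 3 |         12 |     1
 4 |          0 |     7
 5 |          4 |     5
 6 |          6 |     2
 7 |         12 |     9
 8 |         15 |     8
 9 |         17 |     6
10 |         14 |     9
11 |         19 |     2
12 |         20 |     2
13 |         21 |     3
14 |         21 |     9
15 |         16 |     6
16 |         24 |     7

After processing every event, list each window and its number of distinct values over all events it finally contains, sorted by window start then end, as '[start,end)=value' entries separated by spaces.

[3,10)=2 [12,29)=8

i=0 t=5 v=8: → [5,10); WM=4
i=1 t=3 v=3: → [3,10); WM=4
i=2 t=12 v=4: → [12,17); WM=11
i=3 t=12 v=1: → [12,17); WM=11
i=4 t=0 v=7: DROP (t<11-2); WM=11
i=5 t=4 v=5: DROP (t<11-2); WM=11
i=6 t=6 v=2: DROP (t<11-2); WM=11
i=7 t=12 v=9: → [12,17); WM=11
i=8 t=15 v=8: → [12,20); WM=14
i=9 t=17 v=6: → [12,22); WM=16
i=10 t=14 v=9: → [12,22); WM=16
i=11 t=19 v=2: → [12,24); WM=18
i=12 t=20 v=2: → [12,25); WM=19
i=13 t=21 v=3: → [12,26); WM=20
i=14 t=21 v=9: → [12,26); WM=20
i=15 t=16 v=6: DROP (t<20-2); WM=20
i=16 t=24 v=7: → [12,29); WM=23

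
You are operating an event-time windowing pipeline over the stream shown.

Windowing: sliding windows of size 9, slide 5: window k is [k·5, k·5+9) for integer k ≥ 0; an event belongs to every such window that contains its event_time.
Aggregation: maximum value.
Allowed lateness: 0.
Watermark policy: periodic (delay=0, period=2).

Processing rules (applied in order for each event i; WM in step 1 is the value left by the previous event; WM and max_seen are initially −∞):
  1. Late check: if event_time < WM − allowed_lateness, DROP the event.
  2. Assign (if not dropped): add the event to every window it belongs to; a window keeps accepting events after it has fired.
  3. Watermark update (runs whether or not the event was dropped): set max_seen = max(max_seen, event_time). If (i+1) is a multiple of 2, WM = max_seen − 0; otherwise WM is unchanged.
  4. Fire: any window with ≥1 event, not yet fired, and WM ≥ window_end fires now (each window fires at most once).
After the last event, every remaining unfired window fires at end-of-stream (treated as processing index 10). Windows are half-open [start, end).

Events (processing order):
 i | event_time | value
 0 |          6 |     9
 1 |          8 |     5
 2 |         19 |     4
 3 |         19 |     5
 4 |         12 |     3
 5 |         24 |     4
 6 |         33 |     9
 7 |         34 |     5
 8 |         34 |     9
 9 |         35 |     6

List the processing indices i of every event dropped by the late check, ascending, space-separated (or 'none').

4

i=0 t=6 v=9: → [5,14),[0,9); WM=−∞
i=1 t=8 v=5: → [5,14),[0,9); WM=8
i=2 t=19 v=4: → [15,24); WM=8
i=3 t=19 v=5: → [15,24); WM=19; [0,9) fires=9 [5,14) fires=9
i=4 t=12 v=3: DROP (t<19-0); WM=19
i=5 t=24 v=4: → [20,29); WM=24; [15,24) fires=5
i=6 t=33 v=9: → [30,39),[25,34); WM=24
i=7 t=34 v=5: → [30,39); WM=34; [20,29) fires=4 [25,34) fires=9
i=8 t=34 v=9: → [30,39); WM=34
i=9 t=35 v=6: → [35,44),[30,39); WM=35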